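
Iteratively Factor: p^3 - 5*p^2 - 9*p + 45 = (p - 5)*(p^2 - 9) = (p - 5)*(p - 3)*(p + 3)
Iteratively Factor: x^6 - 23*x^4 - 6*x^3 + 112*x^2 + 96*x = (x - 3)*(x^5 + 3*x^4 - 14*x^3 - 48*x^2 - 32*x) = (x - 3)*(x + 2)*(x^4 + x^3 - 16*x^2 - 16*x) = (x - 4)*(x - 3)*(x + 2)*(x^3 + 5*x^2 + 4*x) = (x - 4)*(x - 3)*(x + 1)*(x + 2)*(x^2 + 4*x) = x*(x - 4)*(x - 3)*(x + 1)*(x + 2)*(x + 4)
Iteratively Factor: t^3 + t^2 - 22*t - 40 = (t + 2)*(t^2 - t - 20) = (t + 2)*(t + 4)*(t - 5)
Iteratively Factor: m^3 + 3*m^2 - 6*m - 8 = (m - 2)*(m^2 + 5*m + 4) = (m - 2)*(m + 1)*(m + 4)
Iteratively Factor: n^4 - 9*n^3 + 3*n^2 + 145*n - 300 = (n - 5)*(n^3 - 4*n^2 - 17*n + 60) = (n - 5)*(n - 3)*(n^2 - n - 20) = (n - 5)*(n - 3)*(n + 4)*(n - 5)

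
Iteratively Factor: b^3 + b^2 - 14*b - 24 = (b + 2)*(b^2 - b - 12) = (b - 4)*(b + 2)*(b + 3)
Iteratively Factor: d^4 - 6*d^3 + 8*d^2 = (d - 2)*(d^3 - 4*d^2) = (d - 4)*(d - 2)*(d^2) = d*(d - 4)*(d - 2)*(d)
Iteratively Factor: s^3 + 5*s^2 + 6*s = (s + 3)*(s^2 + 2*s) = s*(s + 3)*(s + 2)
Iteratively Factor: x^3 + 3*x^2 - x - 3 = (x + 1)*(x^2 + 2*x - 3) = (x + 1)*(x + 3)*(x - 1)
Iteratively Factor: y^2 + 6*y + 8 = (y + 4)*(y + 2)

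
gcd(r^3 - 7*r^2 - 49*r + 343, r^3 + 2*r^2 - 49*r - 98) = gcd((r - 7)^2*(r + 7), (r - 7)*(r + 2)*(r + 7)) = r^2 - 49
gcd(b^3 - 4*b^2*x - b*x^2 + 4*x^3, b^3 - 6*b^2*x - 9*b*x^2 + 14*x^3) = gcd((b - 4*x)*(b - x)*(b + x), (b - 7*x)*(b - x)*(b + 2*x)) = -b + x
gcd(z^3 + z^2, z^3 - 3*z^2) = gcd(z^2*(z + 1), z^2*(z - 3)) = z^2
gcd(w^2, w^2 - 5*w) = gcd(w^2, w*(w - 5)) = w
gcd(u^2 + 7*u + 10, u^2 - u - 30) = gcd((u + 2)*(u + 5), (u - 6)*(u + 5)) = u + 5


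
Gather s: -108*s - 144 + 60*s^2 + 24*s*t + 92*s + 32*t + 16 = 60*s^2 + s*(24*t - 16) + 32*t - 128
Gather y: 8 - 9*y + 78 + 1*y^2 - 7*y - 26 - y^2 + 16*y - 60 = 0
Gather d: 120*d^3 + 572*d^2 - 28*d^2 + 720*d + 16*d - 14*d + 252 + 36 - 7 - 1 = 120*d^3 + 544*d^2 + 722*d + 280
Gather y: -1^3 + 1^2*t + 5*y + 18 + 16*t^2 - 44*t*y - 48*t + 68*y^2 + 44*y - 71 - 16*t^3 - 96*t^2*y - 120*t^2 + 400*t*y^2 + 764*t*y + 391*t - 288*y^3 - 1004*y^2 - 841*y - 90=-16*t^3 - 104*t^2 + 344*t - 288*y^3 + y^2*(400*t - 936) + y*(-96*t^2 + 720*t - 792) - 144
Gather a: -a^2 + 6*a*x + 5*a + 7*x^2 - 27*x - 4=-a^2 + a*(6*x + 5) + 7*x^2 - 27*x - 4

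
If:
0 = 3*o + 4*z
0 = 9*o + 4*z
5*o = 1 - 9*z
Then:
No Solution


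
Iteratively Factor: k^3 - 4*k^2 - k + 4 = (k - 4)*(k^2 - 1) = (k - 4)*(k - 1)*(k + 1)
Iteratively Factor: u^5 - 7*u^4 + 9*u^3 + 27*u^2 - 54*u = (u - 3)*(u^4 - 4*u^3 - 3*u^2 + 18*u) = (u - 3)*(u + 2)*(u^3 - 6*u^2 + 9*u) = (u - 3)^2*(u + 2)*(u^2 - 3*u) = (u - 3)^3*(u + 2)*(u)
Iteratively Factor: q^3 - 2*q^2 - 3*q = (q)*(q^2 - 2*q - 3) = q*(q + 1)*(q - 3)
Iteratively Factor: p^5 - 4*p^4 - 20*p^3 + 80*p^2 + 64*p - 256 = (p + 4)*(p^4 - 8*p^3 + 12*p^2 + 32*p - 64) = (p - 4)*(p + 4)*(p^3 - 4*p^2 - 4*p + 16) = (p - 4)*(p + 2)*(p + 4)*(p^2 - 6*p + 8) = (p - 4)^2*(p + 2)*(p + 4)*(p - 2)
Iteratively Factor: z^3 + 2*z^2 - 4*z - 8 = (z + 2)*(z^2 - 4) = (z - 2)*(z + 2)*(z + 2)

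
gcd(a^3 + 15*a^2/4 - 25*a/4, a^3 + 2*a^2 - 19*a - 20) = a + 5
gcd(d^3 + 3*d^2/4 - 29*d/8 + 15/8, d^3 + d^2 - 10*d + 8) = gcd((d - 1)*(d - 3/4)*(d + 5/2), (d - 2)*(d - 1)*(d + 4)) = d - 1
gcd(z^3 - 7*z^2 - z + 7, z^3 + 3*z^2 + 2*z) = z + 1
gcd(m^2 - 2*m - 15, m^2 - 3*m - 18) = m + 3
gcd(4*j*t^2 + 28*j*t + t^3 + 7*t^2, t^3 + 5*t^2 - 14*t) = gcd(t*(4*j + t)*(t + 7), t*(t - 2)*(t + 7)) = t^2 + 7*t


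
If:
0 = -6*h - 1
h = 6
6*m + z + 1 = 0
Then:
No Solution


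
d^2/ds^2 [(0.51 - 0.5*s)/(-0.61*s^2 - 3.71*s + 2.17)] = ((0.5*s - 0.51)*(1.22*s + 3.71)*(2.44*s + 7.42) - (1.83*s + 3.0878)*(0.61*s^2 + 3.71*s - 2.17))/(0.61*s^2 + 3.71*s - 2.17)^3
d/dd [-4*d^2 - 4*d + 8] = -8*d - 4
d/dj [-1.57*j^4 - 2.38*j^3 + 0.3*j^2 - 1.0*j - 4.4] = -6.28*j^3 - 7.14*j^2 + 0.6*j - 1.0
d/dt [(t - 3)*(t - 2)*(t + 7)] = 3*t^2 + 4*t - 29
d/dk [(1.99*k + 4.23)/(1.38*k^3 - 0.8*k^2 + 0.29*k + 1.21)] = (-5.4924*k^3 - 15.9202*k^2 + 6.768*k + 1.1812)/(1.9044*k^6 - 2.208*k^5 + 1.4404*k^4 + 2.8756*k^3 - 1.8519*k^2 + 0.7018*k + 1.4641)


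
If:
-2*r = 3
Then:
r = -3/2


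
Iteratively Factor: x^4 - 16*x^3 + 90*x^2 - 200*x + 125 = (x - 1)*(x^3 - 15*x^2 + 75*x - 125) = (x - 5)*(x - 1)*(x^2 - 10*x + 25) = (x - 5)^2*(x - 1)*(x - 5)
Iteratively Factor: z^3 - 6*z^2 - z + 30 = (z - 5)*(z^2 - z - 6) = (z - 5)*(z - 3)*(z + 2)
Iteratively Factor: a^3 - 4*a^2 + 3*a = (a)*(a^2 - 4*a + 3) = a*(a - 3)*(a - 1)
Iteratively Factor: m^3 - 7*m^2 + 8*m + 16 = (m - 4)*(m^2 - 3*m - 4) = (m - 4)^2*(m + 1)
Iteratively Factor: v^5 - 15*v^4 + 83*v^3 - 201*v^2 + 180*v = (v - 4)*(v^4 - 11*v^3 + 39*v^2 - 45*v) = v*(v - 4)*(v^3 - 11*v^2 + 39*v - 45) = v*(v - 4)*(v - 3)*(v^2 - 8*v + 15) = v*(v - 5)*(v - 4)*(v - 3)*(v - 3)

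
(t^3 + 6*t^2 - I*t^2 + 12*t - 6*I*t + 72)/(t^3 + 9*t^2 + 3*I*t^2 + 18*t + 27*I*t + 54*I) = (t - 4*I)/(t + 3)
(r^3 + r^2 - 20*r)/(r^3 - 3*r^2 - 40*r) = (r - 4)/(r - 8)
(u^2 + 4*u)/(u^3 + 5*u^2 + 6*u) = (u + 4)/(u^2 + 5*u + 6)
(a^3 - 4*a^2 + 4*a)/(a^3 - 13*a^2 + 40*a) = (a^2 - 4*a + 4)/(a^2 - 13*a + 40)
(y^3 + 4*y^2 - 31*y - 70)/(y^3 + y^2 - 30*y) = (y^2 + 9*y + 14)/(y*(y + 6))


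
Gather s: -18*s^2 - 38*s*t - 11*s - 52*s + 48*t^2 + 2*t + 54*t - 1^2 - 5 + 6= -18*s^2 + s*(-38*t - 63) + 48*t^2 + 56*t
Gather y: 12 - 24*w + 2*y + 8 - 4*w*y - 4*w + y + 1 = -28*w + y*(3 - 4*w) + 21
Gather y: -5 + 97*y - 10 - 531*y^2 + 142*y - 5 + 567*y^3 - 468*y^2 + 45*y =567*y^3 - 999*y^2 + 284*y - 20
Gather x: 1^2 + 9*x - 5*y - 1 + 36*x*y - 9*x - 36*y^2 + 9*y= 36*x*y - 36*y^2 + 4*y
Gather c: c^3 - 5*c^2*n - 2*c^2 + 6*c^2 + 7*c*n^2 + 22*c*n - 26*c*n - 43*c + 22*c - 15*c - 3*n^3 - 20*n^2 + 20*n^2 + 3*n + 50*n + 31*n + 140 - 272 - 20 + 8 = c^3 + c^2*(4 - 5*n) + c*(7*n^2 - 4*n - 36) - 3*n^3 + 84*n - 144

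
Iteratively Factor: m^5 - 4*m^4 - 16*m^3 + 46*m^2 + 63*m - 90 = (m - 5)*(m^4 + m^3 - 11*m^2 - 9*m + 18) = (m - 5)*(m + 3)*(m^3 - 2*m^2 - 5*m + 6) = (m - 5)*(m - 1)*(m + 3)*(m^2 - m - 6) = (m - 5)*(m - 3)*(m - 1)*(m + 3)*(m + 2)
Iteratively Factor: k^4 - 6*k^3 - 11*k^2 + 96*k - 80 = (k - 1)*(k^3 - 5*k^2 - 16*k + 80) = (k - 5)*(k - 1)*(k^2 - 16) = (k - 5)*(k - 4)*(k - 1)*(k + 4)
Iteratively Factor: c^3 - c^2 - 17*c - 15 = (c + 3)*(c^2 - 4*c - 5) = (c + 1)*(c + 3)*(c - 5)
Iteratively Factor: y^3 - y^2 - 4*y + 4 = (y - 1)*(y^2 - 4) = (y - 2)*(y - 1)*(y + 2)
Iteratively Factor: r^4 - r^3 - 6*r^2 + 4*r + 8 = (r - 2)*(r^3 + r^2 - 4*r - 4) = (r - 2)^2*(r^2 + 3*r + 2) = (r - 2)^2*(r + 1)*(r + 2)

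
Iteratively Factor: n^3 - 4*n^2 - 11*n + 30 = (n + 3)*(n^2 - 7*n + 10) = (n - 5)*(n + 3)*(n - 2)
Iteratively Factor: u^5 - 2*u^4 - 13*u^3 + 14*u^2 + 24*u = (u)*(u^4 - 2*u^3 - 13*u^2 + 14*u + 24) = u*(u + 1)*(u^3 - 3*u^2 - 10*u + 24) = u*(u - 4)*(u + 1)*(u^2 + u - 6) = u*(u - 4)*(u - 2)*(u + 1)*(u + 3)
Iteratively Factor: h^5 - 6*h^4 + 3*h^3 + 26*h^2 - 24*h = (h)*(h^4 - 6*h^3 + 3*h^2 + 26*h - 24) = h*(h - 4)*(h^3 - 2*h^2 - 5*h + 6) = h*(h - 4)*(h - 1)*(h^2 - h - 6) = h*(h - 4)*(h - 1)*(h + 2)*(h - 3)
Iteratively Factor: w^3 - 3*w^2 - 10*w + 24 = (w - 2)*(w^2 - w - 12) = (w - 2)*(w + 3)*(w - 4)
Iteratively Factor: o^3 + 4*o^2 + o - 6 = (o + 2)*(o^2 + 2*o - 3) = (o - 1)*(o + 2)*(o + 3)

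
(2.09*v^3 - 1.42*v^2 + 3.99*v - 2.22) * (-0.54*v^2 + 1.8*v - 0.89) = -1.1286*v^5 + 4.5288*v^4 - 6.5707*v^3 + 9.6446*v^2 - 7.5471*v + 1.9758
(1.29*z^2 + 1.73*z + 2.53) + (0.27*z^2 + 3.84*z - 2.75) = 1.56*z^2 + 5.57*z - 0.22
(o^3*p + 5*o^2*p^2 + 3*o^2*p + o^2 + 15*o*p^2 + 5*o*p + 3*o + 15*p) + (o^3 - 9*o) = o^3*p + o^3 + 5*o^2*p^2 + 3*o^2*p + o^2 + 15*o*p^2 + 5*o*p - 6*o + 15*p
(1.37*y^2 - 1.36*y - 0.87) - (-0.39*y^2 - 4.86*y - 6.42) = 1.76*y^2 + 3.5*y + 5.55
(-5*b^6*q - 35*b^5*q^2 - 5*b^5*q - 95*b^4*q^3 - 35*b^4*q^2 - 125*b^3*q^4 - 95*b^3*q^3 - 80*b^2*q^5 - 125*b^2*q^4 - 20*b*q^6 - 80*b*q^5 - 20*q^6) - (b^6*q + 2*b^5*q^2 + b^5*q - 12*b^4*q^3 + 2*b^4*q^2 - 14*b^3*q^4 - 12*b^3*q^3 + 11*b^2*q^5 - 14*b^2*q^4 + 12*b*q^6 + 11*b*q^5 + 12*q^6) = -6*b^6*q - 37*b^5*q^2 - 6*b^5*q - 83*b^4*q^3 - 37*b^4*q^2 - 111*b^3*q^4 - 83*b^3*q^3 - 91*b^2*q^5 - 111*b^2*q^4 - 32*b*q^6 - 91*b*q^5 - 32*q^6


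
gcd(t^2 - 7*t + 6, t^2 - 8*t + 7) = t - 1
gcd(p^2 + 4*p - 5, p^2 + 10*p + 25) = p + 5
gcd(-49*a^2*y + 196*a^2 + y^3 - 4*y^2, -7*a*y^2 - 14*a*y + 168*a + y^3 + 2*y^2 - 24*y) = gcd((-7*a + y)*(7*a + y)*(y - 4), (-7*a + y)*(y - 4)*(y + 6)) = -7*a*y + 28*a + y^2 - 4*y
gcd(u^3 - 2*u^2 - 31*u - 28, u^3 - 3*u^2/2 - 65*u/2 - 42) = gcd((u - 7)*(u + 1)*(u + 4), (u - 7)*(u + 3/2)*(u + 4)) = u^2 - 3*u - 28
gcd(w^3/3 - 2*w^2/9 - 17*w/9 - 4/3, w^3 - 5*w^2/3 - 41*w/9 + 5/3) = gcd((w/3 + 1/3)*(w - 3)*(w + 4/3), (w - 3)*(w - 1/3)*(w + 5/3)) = w - 3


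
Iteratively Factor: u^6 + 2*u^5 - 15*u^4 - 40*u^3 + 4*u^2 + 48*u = (u + 2)*(u^5 - 15*u^3 - 10*u^2 + 24*u) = (u + 2)^2*(u^4 - 2*u^3 - 11*u^2 + 12*u) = (u + 2)^2*(u + 3)*(u^3 - 5*u^2 + 4*u) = (u - 1)*(u + 2)^2*(u + 3)*(u^2 - 4*u) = u*(u - 1)*(u + 2)^2*(u + 3)*(u - 4)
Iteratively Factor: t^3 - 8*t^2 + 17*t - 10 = (t - 2)*(t^2 - 6*t + 5) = (t - 2)*(t - 1)*(t - 5)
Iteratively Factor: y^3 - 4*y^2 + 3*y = (y - 1)*(y^2 - 3*y) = (y - 3)*(y - 1)*(y)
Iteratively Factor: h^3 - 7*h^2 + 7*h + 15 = (h + 1)*(h^2 - 8*h + 15) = (h - 5)*(h + 1)*(h - 3)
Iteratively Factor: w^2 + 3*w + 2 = (w + 2)*(w + 1)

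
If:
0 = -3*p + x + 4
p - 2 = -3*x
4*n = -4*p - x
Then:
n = -29/20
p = 7/5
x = 1/5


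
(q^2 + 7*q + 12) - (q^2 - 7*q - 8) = 14*q + 20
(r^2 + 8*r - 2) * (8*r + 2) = 8*r^3 + 66*r^2 - 4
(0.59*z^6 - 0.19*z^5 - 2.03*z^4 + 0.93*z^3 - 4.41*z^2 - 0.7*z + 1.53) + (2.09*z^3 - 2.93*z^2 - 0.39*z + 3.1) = 0.59*z^6 - 0.19*z^5 - 2.03*z^4 + 3.02*z^3 - 7.34*z^2 - 1.09*z + 4.63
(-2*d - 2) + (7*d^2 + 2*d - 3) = 7*d^2 - 5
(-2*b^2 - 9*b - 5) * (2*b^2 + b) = -4*b^4 - 20*b^3 - 19*b^2 - 5*b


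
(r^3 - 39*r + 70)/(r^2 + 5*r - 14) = r - 5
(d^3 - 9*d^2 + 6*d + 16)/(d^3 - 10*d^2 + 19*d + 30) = (d^2 - 10*d + 16)/(d^2 - 11*d + 30)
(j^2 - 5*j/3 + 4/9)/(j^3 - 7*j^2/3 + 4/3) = (9*j^2 - 15*j + 4)/(3*(3*j^3 - 7*j^2 + 4))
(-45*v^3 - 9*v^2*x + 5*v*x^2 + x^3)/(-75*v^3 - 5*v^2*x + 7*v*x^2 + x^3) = (3*v + x)/(5*v + x)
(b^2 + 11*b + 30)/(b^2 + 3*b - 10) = (b + 6)/(b - 2)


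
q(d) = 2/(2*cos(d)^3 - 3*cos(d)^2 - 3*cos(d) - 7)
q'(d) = 2*(6*sin(d)*cos(d)^2 - 6*sin(d)*cos(d) - 3*sin(d))/(2*cos(d)^3 - 3*cos(d)^2 - 3*cos(d) - 7)^2 = 24*(-2*cos(d) + cos(2*d))*sin(d)/(3*cos(d) + 3*cos(2*d) - cos(3*d) + 17)^2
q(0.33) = -0.18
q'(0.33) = -0.02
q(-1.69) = -0.30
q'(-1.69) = 0.10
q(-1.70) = -0.30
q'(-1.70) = 0.09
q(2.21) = -0.30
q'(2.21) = 0.10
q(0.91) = -0.21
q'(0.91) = -0.08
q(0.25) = -0.18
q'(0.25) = -0.01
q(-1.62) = -0.29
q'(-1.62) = 0.11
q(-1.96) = -0.31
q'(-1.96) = -0.01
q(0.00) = -0.18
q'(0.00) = 0.00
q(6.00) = -0.18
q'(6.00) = 0.02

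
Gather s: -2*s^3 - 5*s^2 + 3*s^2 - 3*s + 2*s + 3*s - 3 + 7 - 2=-2*s^3 - 2*s^2 + 2*s + 2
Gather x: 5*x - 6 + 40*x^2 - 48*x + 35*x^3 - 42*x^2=35*x^3 - 2*x^2 - 43*x - 6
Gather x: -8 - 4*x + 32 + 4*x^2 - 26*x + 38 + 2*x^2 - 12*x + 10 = 6*x^2 - 42*x + 72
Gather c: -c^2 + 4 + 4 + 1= 9 - c^2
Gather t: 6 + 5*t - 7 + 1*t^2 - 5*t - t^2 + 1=0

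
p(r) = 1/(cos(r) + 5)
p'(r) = sin(r)/(cos(r) + 5)^2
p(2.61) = 0.24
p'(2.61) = 0.03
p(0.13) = 0.17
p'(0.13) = 0.00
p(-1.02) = 0.18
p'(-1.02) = -0.03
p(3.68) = 0.24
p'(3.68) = -0.03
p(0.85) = 0.18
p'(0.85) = 0.02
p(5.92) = 0.17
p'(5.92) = -0.01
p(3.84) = 0.24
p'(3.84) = -0.04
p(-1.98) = 0.22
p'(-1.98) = -0.04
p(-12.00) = 0.17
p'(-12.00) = 0.02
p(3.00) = 0.25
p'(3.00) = 0.01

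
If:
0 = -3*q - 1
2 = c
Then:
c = 2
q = -1/3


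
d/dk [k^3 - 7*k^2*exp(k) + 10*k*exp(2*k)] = -7*k^2*exp(k) + 3*k^2 + 20*k*exp(2*k) - 14*k*exp(k) + 10*exp(2*k)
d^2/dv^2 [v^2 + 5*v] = 2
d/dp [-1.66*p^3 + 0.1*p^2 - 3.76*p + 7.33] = -4.98*p^2 + 0.2*p - 3.76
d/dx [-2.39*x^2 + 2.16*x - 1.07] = 2.16 - 4.78*x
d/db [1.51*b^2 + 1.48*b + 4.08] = 3.02*b + 1.48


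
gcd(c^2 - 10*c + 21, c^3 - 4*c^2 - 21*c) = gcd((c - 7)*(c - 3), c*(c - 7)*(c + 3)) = c - 7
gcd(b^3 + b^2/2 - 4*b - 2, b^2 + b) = 1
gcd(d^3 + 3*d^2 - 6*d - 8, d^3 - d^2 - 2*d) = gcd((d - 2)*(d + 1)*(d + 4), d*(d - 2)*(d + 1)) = d^2 - d - 2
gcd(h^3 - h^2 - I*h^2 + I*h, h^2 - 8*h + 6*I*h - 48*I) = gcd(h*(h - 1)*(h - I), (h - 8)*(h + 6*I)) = 1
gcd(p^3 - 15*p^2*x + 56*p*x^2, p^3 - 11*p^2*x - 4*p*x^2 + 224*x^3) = p^2 - 15*p*x + 56*x^2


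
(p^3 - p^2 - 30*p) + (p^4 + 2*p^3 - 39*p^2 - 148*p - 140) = p^4 + 3*p^3 - 40*p^2 - 178*p - 140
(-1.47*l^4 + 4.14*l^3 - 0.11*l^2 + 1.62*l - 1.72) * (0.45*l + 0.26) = -0.6615*l^5 + 1.4808*l^4 + 1.0269*l^3 + 0.7004*l^2 - 0.3528*l - 0.4472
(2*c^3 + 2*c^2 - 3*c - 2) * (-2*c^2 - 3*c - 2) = -4*c^5 - 10*c^4 - 4*c^3 + 9*c^2 + 12*c + 4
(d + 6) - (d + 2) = 4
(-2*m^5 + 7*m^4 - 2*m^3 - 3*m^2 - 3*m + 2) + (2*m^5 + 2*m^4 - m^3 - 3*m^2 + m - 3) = 9*m^4 - 3*m^3 - 6*m^2 - 2*m - 1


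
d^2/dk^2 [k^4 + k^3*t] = 6*k*(2*k + t)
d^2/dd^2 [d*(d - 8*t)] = 2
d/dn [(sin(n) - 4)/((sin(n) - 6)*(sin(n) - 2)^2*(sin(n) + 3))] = (-3*sin(n)^3 + 24*sin(n)^2 - 34*sin(n) - 84)*cos(n)/((sin(n) - 6)^2*(sin(n) - 2)^3*(sin(n) + 3)^2)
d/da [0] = 0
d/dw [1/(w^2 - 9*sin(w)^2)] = 2*(-w + 9*sin(2*w)/2)/(w^2 - 9*sin(w)^2)^2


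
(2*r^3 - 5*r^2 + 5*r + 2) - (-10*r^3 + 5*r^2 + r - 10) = 12*r^3 - 10*r^2 + 4*r + 12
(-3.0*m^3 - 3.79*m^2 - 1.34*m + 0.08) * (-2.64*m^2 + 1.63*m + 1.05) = 7.92*m^5 + 5.1156*m^4 - 5.7901*m^3 - 6.3749*m^2 - 1.2766*m + 0.084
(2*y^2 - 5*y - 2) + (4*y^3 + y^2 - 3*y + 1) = 4*y^3 + 3*y^2 - 8*y - 1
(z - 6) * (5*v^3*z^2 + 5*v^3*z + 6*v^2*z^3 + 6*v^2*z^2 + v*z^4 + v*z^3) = 5*v^3*z^3 - 25*v^3*z^2 - 30*v^3*z + 6*v^2*z^4 - 30*v^2*z^3 - 36*v^2*z^2 + v*z^5 - 5*v*z^4 - 6*v*z^3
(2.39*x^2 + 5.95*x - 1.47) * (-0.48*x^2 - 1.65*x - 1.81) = -1.1472*x^4 - 6.7995*x^3 - 13.4378*x^2 - 8.344*x + 2.6607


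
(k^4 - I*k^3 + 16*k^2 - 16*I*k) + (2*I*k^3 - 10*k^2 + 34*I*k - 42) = k^4 + I*k^3 + 6*k^2 + 18*I*k - 42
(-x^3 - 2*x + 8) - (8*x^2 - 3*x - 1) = -x^3 - 8*x^2 + x + 9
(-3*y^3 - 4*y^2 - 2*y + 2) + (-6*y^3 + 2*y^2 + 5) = -9*y^3 - 2*y^2 - 2*y + 7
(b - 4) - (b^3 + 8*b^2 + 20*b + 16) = -b^3 - 8*b^2 - 19*b - 20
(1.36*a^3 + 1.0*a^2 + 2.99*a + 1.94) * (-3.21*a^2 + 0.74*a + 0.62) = -4.3656*a^5 - 2.2036*a^4 - 8.0147*a^3 - 3.3948*a^2 + 3.2894*a + 1.2028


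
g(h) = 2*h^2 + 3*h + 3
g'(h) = 4*h + 3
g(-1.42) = 2.77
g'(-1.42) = -2.68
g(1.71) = 13.98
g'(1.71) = 9.84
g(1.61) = 13.01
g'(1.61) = 9.44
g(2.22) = 19.52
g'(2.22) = 11.88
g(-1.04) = 2.04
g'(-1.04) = -1.16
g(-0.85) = 1.90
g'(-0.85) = -0.40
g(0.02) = 3.06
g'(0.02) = 3.08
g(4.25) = 51.88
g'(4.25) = 20.00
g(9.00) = 192.00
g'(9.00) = 39.00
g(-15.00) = 408.00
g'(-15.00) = -57.00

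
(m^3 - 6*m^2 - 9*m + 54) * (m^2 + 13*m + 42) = m^5 + 7*m^4 - 45*m^3 - 315*m^2 + 324*m + 2268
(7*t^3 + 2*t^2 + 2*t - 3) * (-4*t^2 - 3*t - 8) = -28*t^5 - 29*t^4 - 70*t^3 - 10*t^2 - 7*t + 24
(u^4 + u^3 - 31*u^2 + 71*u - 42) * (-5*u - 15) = -5*u^5 - 20*u^4 + 140*u^3 + 110*u^2 - 855*u + 630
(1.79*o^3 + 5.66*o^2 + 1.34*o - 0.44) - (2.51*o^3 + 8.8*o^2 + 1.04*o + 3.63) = -0.72*o^3 - 3.14*o^2 + 0.3*o - 4.07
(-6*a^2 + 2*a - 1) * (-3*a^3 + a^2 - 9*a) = 18*a^5 - 12*a^4 + 59*a^3 - 19*a^2 + 9*a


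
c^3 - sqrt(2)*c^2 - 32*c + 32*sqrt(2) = (c - 4*sqrt(2))*(c - sqrt(2))*(c + 4*sqrt(2))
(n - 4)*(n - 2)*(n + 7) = n^3 + n^2 - 34*n + 56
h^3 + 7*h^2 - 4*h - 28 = (h - 2)*(h + 2)*(h + 7)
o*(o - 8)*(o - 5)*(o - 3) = o^4 - 16*o^3 + 79*o^2 - 120*o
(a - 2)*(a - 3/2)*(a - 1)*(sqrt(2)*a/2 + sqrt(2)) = sqrt(2)*a^4/2 - 5*sqrt(2)*a^3/4 - 5*sqrt(2)*a^2/4 + 5*sqrt(2)*a - 3*sqrt(2)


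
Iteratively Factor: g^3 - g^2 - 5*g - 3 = (g + 1)*(g^2 - 2*g - 3) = (g + 1)^2*(g - 3)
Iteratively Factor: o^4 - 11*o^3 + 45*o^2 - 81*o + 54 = (o - 3)*(o^3 - 8*o^2 + 21*o - 18) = (o - 3)^2*(o^2 - 5*o + 6) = (o - 3)^3*(o - 2)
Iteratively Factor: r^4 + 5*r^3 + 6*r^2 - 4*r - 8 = (r - 1)*(r^3 + 6*r^2 + 12*r + 8) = (r - 1)*(r + 2)*(r^2 + 4*r + 4) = (r - 1)*(r + 2)^2*(r + 2)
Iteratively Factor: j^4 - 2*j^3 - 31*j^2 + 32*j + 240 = (j - 5)*(j^3 + 3*j^2 - 16*j - 48) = (j - 5)*(j - 4)*(j^2 + 7*j + 12) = (j - 5)*(j - 4)*(j + 4)*(j + 3)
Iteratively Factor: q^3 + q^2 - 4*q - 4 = (q - 2)*(q^2 + 3*q + 2) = (q - 2)*(q + 2)*(q + 1)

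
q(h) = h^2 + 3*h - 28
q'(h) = 2*h + 3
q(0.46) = -26.41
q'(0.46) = 3.92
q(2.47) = -14.49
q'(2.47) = 7.94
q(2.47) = -14.49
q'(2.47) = 7.94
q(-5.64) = -13.11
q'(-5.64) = -8.28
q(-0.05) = -28.15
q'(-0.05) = 2.90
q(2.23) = -16.34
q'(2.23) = 7.46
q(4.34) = 3.86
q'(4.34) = 11.68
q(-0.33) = -28.88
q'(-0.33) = 2.34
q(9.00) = 80.00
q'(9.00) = 21.00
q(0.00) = -28.00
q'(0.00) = 3.00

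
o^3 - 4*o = o*(o - 2)*(o + 2)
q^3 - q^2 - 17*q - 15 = (q - 5)*(q + 1)*(q + 3)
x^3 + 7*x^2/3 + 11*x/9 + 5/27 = (x + 1/3)^2*(x + 5/3)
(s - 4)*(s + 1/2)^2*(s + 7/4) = s^4 - 5*s^3/4 - 9*s^2 - 121*s/16 - 7/4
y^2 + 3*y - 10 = (y - 2)*(y + 5)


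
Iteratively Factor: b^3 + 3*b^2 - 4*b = (b + 4)*(b^2 - b) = b*(b + 4)*(b - 1)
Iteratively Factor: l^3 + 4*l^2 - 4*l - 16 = (l + 2)*(l^2 + 2*l - 8) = (l - 2)*(l + 2)*(l + 4)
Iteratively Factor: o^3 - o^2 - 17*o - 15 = (o + 3)*(o^2 - 4*o - 5) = (o + 1)*(o + 3)*(o - 5)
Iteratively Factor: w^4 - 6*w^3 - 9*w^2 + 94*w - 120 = (w - 2)*(w^3 - 4*w^2 - 17*w + 60) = (w - 2)*(w + 4)*(w^2 - 8*w + 15) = (w - 3)*(w - 2)*(w + 4)*(w - 5)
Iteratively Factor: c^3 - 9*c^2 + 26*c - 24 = (c - 4)*(c^2 - 5*c + 6) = (c - 4)*(c - 3)*(c - 2)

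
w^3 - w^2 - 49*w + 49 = (w - 7)*(w - 1)*(w + 7)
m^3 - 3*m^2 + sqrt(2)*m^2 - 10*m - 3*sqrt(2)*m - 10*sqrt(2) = (m - 5)*(m + 2)*(m + sqrt(2))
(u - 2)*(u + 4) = u^2 + 2*u - 8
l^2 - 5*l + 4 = (l - 4)*(l - 1)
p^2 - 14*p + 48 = (p - 8)*(p - 6)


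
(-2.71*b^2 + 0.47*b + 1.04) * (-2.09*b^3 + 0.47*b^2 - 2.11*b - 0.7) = 5.6639*b^5 - 2.256*b^4 + 3.7654*b^3 + 1.3941*b^2 - 2.5234*b - 0.728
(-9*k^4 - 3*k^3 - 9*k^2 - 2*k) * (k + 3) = -9*k^5 - 30*k^4 - 18*k^3 - 29*k^2 - 6*k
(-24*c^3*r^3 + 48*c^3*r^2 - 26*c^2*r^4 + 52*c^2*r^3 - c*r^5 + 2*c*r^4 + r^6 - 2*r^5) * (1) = -24*c^3*r^3 + 48*c^3*r^2 - 26*c^2*r^4 + 52*c^2*r^3 - c*r^5 + 2*c*r^4 + r^6 - 2*r^5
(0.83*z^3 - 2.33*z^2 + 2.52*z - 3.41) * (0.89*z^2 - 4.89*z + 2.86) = 0.7387*z^5 - 6.1324*z^4 + 16.0103*z^3 - 22.0215*z^2 + 23.8821*z - 9.7526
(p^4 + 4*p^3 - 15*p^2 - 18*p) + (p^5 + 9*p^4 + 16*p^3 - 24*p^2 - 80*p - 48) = p^5 + 10*p^4 + 20*p^3 - 39*p^2 - 98*p - 48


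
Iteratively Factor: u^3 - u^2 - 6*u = (u + 2)*(u^2 - 3*u) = (u - 3)*(u + 2)*(u)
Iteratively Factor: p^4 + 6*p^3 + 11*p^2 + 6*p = (p)*(p^3 + 6*p^2 + 11*p + 6) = p*(p + 1)*(p^2 + 5*p + 6) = p*(p + 1)*(p + 3)*(p + 2)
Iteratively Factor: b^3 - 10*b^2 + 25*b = (b)*(b^2 - 10*b + 25) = b*(b - 5)*(b - 5)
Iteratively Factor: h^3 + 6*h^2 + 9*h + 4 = (h + 1)*(h^2 + 5*h + 4) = (h + 1)*(h + 4)*(h + 1)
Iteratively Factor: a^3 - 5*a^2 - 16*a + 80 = (a - 4)*(a^2 - a - 20) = (a - 4)*(a + 4)*(a - 5)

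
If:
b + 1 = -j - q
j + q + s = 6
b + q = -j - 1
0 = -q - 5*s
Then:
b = s - 7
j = 4*s + 6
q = -5*s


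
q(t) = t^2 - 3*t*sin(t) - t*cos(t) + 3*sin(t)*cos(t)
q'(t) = t*sin(t) - 3*t*cos(t) + 2*t - 3*sin(t)^2 - 3*sin(t) + 3*cos(t)^2 - cos(t)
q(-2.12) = -0.70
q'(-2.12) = -4.04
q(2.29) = 0.10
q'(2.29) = 8.83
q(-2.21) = -0.32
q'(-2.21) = -4.46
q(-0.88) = -2.17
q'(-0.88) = 1.71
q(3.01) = 10.47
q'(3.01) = 18.86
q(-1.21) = -2.50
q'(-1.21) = 0.20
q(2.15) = -0.97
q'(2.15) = 6.46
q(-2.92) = 4.40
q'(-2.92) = -9.40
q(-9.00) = 62.80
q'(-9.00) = -34.76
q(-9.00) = 62.80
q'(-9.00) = -34.76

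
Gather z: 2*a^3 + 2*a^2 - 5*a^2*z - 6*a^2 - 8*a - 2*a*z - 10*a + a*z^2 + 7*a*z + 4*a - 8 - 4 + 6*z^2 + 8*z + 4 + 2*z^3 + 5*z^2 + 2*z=2*a^3 - 4*a^2 - 14*a + 2*z^3 + z^2*(a + 11) + z*(-5*a^2 + 5*a + 10) - 8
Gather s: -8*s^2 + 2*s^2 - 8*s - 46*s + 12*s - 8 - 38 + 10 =-6*s^2 - 42*s - 36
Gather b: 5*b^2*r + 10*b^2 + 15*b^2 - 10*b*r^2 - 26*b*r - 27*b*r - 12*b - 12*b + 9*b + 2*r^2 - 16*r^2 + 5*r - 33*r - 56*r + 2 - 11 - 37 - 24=b^2*(5*r + 25) + b*(-10*r^2 - 53*r - 15) - 14*r^2 - 84*r - 70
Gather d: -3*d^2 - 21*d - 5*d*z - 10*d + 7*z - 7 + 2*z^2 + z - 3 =-3*d^2 + d*(-5*z - 31) + 2*z^2 + 8*z - 10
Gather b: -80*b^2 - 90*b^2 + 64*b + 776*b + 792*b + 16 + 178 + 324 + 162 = -170*b^2 + 1632*b + 680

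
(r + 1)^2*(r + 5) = r^3 + 7*r^2 + 11*r + 5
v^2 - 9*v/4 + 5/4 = (v - 5/4)*(v - 1)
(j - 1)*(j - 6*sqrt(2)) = j^2 - 6*sqrt(2)*j - j + 6*sqrt(2)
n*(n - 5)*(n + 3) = n^3 - 2*n^2 - 15*n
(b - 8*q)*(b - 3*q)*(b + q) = b^3 - 10*b^2*q + 13*b*q^2 + 24*q^3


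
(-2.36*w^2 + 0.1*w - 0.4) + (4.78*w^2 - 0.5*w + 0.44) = 2.42*w^2 - 0.4*w + 0.04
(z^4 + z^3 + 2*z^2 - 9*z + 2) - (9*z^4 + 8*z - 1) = -8*z^4 + z^3 + 2*z^2 - 17*z + 3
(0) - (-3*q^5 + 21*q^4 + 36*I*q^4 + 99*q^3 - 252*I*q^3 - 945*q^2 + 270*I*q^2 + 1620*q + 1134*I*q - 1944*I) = 3*q^5 - 21*q^4 - 36*I*q^4 - 99*q^3 + 252*I*q^3 + 945*q^2 - 270*I*q^2 - 1620*q - 1134*I*q + 1944*I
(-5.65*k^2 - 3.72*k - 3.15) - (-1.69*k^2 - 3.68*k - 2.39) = -3.96*k^2 - 0.04*k - 0.76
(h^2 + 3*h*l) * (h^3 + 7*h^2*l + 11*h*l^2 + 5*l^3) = h^5 + 10*h^4*l + 32*h^3*l^2 + 38*h^2*l^3 + 15*h*l^4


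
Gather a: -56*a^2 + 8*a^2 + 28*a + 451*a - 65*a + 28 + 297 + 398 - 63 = -48*a^2 + 414*a + 660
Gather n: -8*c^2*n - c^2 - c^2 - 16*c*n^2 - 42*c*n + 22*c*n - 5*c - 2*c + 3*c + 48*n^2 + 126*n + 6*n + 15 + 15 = -2*c^2 - 4*c + n^2*(48 - 16*c) + n*(-8*c^2 - 20*c + 132) + 30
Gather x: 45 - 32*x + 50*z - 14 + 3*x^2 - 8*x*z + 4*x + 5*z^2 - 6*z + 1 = 3*x^2 + x*(-8*z - 28) + 5*z^2 + 44*z + 32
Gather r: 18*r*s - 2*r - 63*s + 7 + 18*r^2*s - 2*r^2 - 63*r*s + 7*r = r^2*(18*s - 2) + r*(5 - 45*s) - 63*s + 7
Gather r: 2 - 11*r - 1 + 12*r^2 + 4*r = 12*r^2 - 7*r + 1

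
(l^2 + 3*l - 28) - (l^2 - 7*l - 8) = 10*l - 20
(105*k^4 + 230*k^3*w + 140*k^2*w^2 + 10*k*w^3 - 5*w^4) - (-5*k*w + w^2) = 105*k^4 + 230*k^3*w + 140*k^2*w^2 + 10*k*w^3 + 5*k*w - 5*w^4 - w^2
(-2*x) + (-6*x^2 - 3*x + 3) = -6*x^2 - 5*x + 3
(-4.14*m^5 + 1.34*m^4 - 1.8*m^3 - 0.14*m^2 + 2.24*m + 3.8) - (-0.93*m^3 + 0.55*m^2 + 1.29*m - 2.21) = -4.14*m^5 + 1.34*m^4 - 0.87*m^3 - 0.69*m^2 + 0.95*m + 6.01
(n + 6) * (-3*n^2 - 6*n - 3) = -3*n^3 - 24*n^2 - 39*n - 18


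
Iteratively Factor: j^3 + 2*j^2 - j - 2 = (j - 1)*(j^2 + 3*j + 2) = (j - 1)*(j + 2)*(j + 1)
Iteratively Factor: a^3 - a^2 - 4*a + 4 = (a + 2)*(a^2 - 3*a + 2) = (a - 2)*(a + 2)*(a - 1)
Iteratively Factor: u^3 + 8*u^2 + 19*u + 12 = (u + 4)*(u^2 + 4*u + 3) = (u + 3)*(u + 4)*(u + 1)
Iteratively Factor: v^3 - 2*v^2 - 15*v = (v - 5)*(v^2 + 3*v) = (v - 5)*(v + 3)*(v)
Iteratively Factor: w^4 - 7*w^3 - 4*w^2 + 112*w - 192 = (w - 3)*(w^3 - 4*w^2 - 16*w + 64) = (w - 3)*(w + 4)*(w^2 - 8*w + 16) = (w - 4)*(w - 3)*(w + 4)*(w - 4)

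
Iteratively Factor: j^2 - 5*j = (j)*(j - 5)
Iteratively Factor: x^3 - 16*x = (x + 4)*(x^2 - 4*x) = x*(x + 4)*(x - 4)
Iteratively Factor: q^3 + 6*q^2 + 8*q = (q)*(q^2 + 6*q + 8) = q*(q + 4)*(q + 2)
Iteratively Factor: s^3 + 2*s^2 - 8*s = (s + 4)*(s^2 - 2*s) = (s - 2)*(s + 4)*(s)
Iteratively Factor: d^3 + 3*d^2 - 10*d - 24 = (d - 3)*(d^2 + 6*d + 8) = (d - 3)*(d + 2)*(d + 4)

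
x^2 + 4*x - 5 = (x - 1)*(x + 5)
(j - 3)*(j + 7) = j^2 + 4*j - 21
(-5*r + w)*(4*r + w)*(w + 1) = -20*r^2*w - 20*r^2 - r*w^2 - r*w + w^3 + w^2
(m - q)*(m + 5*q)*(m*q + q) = m^3*q + 4*m^2*q^2 + m^2*q - 5*m*q^3 + 4*m*q^2 - 5*q^3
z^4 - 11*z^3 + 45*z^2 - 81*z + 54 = (z - 3)^3*(z - 2)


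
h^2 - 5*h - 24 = (h - 8)*(h + 3)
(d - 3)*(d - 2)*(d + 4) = d^3 - d^2 - 14*d + 24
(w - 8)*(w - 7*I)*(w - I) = w^3 - 8*w^2 - 8*I*w^2 - 7*w + 64*I*w + 56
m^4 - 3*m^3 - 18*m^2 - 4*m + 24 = (m - 6)*(m - 1)*(m + 2)^2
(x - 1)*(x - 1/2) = x^2 - 3*x/2 + 1/2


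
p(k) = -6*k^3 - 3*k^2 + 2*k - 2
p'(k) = -18*k^2 - 6*k + 2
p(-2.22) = 44.42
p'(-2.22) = -73.39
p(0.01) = -1.98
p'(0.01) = 1.94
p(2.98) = -181.46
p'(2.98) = -175.73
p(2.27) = -83.10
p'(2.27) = -104.37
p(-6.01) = 1180.11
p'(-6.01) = -612.10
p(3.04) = -192.21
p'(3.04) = -182.59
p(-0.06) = -2.13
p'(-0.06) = 2.30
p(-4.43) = 451.90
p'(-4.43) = -324.67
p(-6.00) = 1174.00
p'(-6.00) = -610.00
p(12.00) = -10778.00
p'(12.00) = -2662.00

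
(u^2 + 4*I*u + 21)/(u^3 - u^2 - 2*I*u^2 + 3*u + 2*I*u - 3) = (u + 7*I)/(u^2 + u*(-1 + I) - I)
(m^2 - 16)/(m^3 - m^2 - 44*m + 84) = (m^2 - 16)/(m^3 - m^2 - 44*m + 84)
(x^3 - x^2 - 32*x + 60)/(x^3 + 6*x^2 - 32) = (x^2 + x - 30)/(x^2 + 8*x + 16)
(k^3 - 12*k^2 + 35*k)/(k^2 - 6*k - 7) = k*(k - 5)/(k + 1)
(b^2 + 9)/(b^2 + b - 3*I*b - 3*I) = (b + 3*I)/(b + 1)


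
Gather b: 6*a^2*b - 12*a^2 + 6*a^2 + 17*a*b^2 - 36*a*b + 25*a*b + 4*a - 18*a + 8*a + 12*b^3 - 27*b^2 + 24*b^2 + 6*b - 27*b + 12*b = -6*a^2 - 6*a + 12*b^3 + b^2*(17*a - 3) + b*(6*a^2 - 11*a - 9)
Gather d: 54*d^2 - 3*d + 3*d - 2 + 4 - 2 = 54*d^2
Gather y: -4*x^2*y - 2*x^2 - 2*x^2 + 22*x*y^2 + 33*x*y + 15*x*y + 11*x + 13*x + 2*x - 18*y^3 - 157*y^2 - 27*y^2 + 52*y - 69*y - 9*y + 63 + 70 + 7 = -4*x^2 + 26*x - 18*y^3 + y^2*(22*x - 184) + y*(-4*x^2 + 48*x - 26) + 140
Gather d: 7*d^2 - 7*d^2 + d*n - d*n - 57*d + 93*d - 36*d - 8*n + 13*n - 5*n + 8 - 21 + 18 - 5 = 0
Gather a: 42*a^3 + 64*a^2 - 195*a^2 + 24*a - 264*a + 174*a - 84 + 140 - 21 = 42*a^3 - 131*a^2 - 66*a + 35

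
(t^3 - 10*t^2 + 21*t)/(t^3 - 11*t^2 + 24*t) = (t - 7)/(t - 8)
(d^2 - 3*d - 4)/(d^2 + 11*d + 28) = (d^2 - 3*d - 4)/(d^2 + 11*d + 28)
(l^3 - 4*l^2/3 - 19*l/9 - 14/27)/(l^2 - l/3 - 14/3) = (l^2 + l + 2/9)/(l + 2)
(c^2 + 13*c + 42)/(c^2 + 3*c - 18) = (c + 7)/(c - 3)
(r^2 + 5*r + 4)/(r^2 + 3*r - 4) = (r + 1)/(r - 1)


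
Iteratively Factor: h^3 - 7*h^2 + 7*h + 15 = (h - 3)*(h^2 - 4*h - 5) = (h - 3)*(h + 1)*(h - 5)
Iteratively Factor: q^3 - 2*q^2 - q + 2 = (q - 1)*(q^2 - q - 2) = (q - 2)*(q - 1)*(q + 1)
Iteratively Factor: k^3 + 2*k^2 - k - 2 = (k + 2)*(k^2 - 1) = (k - 1)*(k + 2)*(k + 1)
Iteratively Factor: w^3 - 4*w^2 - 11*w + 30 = (w - 5)*(w^2 + w - 6) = (w - 5)*(w + 3)*(w - 2)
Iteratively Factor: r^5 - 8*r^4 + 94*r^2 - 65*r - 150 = (r - 5)*(r^4 - 3*r^3 - 15*r^2 + 19*r + 30) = (r - 5)*(r - 2)*(r^3 - r^2 - 17*r - 15) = (r - 5)*(r - 2)*(r + 1)*(r^2 - 2*r - 15) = (r - 5)*(r - 2)*(r + 1)*(r + 3)*(r - 5)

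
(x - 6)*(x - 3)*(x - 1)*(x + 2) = x^4 - 8*x^3 + 7*x^2 + 36*x - 36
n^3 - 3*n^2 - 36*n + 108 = (n - 6)*(n - 3)*(n + 6)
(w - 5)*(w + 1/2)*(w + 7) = w^3 + 5*w^2/2 - 34*w - 35/2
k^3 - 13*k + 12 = (k - 3)*(k - 1)*(k + 4)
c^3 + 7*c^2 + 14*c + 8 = (c + 1)*(c + 2)*(c + 4)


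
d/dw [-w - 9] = -1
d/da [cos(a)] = -sin(a)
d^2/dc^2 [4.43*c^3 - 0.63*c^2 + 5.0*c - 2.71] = 26.58*c - 1.26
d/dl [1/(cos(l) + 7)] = sin(l)/(cos(l) + 7)^2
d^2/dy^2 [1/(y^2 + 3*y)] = 2*(-y*(y + 3) + (2*y + 3)^2)/(y^3*(y + 3)^3)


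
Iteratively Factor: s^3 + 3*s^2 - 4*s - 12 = (s + 2)*(s^2 + s - 6) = (s + 2)*(s + 3)*(s - 2)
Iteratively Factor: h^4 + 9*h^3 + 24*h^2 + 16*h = (h + 4)*(h^3 + 5*h^2 + 4*h) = (h + 4)^2*(h^2 + h) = h*(h + 4)^2*(h + 1)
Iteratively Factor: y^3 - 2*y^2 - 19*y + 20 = (y - 5)*(y^2 + 3*y - 4) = (y - 5)*(y + 4)*(y - 1)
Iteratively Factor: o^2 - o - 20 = (o + 4)*(o - 5)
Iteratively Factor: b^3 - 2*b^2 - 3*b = (b)*(b^2 - 2*b - 3) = b*(b - 3)*(b + 1)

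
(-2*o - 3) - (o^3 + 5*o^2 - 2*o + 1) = -o^3 - 5*o^2 - 4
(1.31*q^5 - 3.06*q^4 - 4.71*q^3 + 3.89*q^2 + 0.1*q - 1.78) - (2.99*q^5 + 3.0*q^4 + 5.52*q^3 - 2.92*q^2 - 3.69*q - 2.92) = -1.68*q^5 - 6.06*q^4 - 10.23*q^3 + 6.81*q^2 + 3.79*q + 1.14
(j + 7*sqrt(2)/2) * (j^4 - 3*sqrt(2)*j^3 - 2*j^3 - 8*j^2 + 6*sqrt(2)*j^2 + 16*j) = j^5 - 2*j^4 + sqrt(2)*j^4/2 - 29*j^3 - sqrt(2)*j^3 - 28*sqrt(2)*j^2 + 58*j^2 + 56*sqrt(2)*j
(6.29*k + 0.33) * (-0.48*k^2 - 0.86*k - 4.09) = -3.0192*k^3 - 5.5678*k^2 - 26.0099*k - 1.3497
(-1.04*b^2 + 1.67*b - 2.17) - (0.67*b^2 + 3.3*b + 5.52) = -1.71*b^2 - 1.63*b - 7.69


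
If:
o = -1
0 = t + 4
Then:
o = -1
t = -4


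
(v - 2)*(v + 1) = v^2 - v - 2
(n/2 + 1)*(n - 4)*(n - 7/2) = n^3/2 - 11*n^2/4 - n/2 + 14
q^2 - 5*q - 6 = (q - 6)*(q + 1)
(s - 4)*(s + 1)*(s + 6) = s^3 + 3*s^2 - 22*s - 24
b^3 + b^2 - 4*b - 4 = (b - 2)*(b + 1)*(b + 2)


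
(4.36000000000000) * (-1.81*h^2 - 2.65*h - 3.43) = -7.8916*h^2 - 11.554*h - 14.9548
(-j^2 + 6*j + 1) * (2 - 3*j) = 3*j^3 - 20*j^2 + 9*j + 2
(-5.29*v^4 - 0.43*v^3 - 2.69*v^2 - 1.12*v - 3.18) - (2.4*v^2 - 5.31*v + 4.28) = -5.29*v^4 - 0.43*v^3 - 5.09*v^2 + 4.19*v - 7.46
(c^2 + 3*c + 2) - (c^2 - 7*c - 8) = 10*c + 10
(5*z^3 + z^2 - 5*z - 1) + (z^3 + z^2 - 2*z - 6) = 6*z^3 + 2*z^2 - 7*z - 7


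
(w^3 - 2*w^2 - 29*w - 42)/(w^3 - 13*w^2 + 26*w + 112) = (w + 3)/(w - 8)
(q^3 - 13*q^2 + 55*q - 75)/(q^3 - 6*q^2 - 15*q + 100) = (q - 3)/(q + 4)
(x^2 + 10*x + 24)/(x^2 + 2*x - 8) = (x + 6)/(x - 2)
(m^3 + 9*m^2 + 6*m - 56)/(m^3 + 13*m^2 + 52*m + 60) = (m^3 + 9*m^2 + 6*m - 56)/(m^3 + 13*m^2 + 52*m + 60)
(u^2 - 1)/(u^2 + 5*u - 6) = (u + 1)/(u + 6)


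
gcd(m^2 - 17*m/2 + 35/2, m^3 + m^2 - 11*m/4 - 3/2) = 1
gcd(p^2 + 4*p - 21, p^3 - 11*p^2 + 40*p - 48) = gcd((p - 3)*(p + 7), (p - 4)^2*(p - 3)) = p - 3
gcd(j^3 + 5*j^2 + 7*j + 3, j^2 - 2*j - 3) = j + 1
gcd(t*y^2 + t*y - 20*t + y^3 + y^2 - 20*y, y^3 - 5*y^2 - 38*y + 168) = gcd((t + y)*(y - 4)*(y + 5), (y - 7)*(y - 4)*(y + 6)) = y - 4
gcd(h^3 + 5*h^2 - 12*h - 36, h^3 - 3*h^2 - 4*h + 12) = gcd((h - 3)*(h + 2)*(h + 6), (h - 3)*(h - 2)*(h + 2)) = h^2 - h - 6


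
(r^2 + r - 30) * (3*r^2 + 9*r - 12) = 3*r^4 + 12*r^3 - 93*r^2 - 282*r + 360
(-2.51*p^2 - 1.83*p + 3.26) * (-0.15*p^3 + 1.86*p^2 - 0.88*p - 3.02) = 0.3765*p^5 - 4.3941*p^4 - 1.684*p^3 + 15.2542*p^2 + 2.6578*p - 9.8452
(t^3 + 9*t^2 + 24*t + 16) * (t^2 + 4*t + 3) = t^5 + 13*t^4 + 63*t^3 + 139*t^2 + 136*t + 48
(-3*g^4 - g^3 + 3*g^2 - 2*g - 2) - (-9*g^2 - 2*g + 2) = -3*g^4 - g^3 + 12*g^2 - 4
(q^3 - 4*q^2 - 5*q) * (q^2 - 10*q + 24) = q^5 - 14*q^4 + 59*q^3 - 46*q^2 - 120*q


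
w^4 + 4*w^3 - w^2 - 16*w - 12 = (w - 2)*(w + 1)*(w + 2)*(w + 3)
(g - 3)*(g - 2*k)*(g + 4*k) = g^3 + 2*g^2*k - 3*g^2 - 8*g*k^2 - 6*g*k + 24*k^2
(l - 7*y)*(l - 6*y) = l^2 - 13*l*y + 42*y^2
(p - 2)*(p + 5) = p^2 + 3*p - 10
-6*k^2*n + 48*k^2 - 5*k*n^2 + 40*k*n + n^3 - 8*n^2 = (-6*k + n)*(k + n)*(n - 8)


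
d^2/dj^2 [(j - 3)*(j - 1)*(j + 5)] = 6*j + 2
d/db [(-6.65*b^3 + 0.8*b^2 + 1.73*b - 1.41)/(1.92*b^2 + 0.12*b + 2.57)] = (-12.768*b^4 - 1.596*b^3 - 54.4971*b^2 + 9.5264*b + 4.6153)/(3.6864*b^4 + 0.4608*b^3 + 9.8832*b^2 + 0.6168*b + 6.6049)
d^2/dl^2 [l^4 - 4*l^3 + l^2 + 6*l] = 12*l^2 - 24*l + 2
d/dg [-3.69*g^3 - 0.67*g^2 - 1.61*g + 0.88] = -11.07*g^2 - 1.34*g - 1.61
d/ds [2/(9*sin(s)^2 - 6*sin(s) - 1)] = 12*(1 - 3*sin(s))*cos(s)/(-9*sin(s)^2 + 6*sin(s) + 1)^2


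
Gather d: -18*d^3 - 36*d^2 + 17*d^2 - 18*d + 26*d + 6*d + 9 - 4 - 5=-18*d^3 - 19*d^2 + 14*d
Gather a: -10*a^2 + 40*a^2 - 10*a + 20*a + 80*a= 30*a^2 + 90*a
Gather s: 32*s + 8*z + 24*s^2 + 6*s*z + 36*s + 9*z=24*s^2 + s*(6*z + 68) + 17*z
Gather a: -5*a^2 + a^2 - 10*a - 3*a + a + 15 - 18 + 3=-4*a^2 - 12*a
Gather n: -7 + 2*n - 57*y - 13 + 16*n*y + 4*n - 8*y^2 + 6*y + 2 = n*(16*y + 6) - 8*y^2 - 51*y - 18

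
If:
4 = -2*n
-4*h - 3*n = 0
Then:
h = 3/2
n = -2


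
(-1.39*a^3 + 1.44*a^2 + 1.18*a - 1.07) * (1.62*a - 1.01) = -2.2518*a^4 + 3.7367*a^3 + 0.4572*a^2 - 2.9252*a + 1.0807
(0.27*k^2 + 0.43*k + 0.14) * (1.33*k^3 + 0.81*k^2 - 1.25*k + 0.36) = 0.3591*k^5 + 0.7906*k^4 + 0.197*k^3 - 0.3269*k^2 - 0.0202*k + 0.0504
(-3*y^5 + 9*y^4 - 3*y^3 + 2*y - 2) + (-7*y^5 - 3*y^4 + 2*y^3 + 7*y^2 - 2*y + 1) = -10*y^5 + 6*y^4 - y^3 + 7*y^2 - 1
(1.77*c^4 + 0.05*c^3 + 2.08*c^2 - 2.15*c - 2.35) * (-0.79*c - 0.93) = -1.3983*c^5 - 1.6856*c^4 - 1.6897*c^3 - 0.2359*c^2 + 3.856*c + 2.1855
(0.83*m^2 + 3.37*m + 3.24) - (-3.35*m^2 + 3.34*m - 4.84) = 4.18*m^2 + 0.0300000000000002*m + 8.08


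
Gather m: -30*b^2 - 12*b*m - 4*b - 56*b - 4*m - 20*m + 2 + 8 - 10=-30*b^2 - 60*b + m*(-12*b - 24)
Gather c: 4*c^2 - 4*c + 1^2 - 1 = 4*c^2 - 4*c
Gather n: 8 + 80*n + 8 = 80*n + 16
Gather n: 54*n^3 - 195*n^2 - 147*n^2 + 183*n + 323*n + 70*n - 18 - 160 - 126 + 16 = 54*n^3 - 342*n^2 + 576*n - 288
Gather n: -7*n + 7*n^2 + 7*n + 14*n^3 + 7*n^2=14*n^3 + 14*n^2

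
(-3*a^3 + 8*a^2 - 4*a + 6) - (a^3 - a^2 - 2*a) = -4*a^3 + 9*a^2 - 2*a + 6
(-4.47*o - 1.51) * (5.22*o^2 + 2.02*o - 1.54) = -23.3334*o^3 - 16.9116*o^2 + 3.8336*o + 2.3254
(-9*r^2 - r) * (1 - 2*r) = 18*r^3 - 7*r^2 - r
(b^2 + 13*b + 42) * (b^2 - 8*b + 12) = b^4 + 5*b^3 - 50*b^2 - 180*b + 504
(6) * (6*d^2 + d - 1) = 36*d^2 + 6*d - 6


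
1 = 1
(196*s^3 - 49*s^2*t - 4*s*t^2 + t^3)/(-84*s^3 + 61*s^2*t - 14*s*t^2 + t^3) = (-7*s - t)/(3*s - t)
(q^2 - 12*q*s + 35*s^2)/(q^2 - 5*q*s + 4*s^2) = (q^2 - 12*q*s + 35*s^2)/(q^2 - 5*q*s + 4*s^2)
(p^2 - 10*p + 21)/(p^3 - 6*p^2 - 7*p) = (p - 3)/(p*(p + 1))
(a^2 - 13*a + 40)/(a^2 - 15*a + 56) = (a - 5)/(a - 7)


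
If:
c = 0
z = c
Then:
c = 0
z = 0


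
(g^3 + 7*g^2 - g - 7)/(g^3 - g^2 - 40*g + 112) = (g^2 - 1)/(g^2 - 8*g + 16)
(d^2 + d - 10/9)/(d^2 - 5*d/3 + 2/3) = (d + 5/3)/(d - 1)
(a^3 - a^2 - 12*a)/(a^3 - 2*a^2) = (a^2 - a - 12)/(a*(a - 2))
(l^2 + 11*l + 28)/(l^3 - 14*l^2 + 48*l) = (l^2 + 11*l + 28)/(l*(l^2 - 14*l + 48))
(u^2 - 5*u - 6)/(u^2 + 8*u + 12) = (u^2 - 5*u - 6)/(u^2 + 8*u + 12)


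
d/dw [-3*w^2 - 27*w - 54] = -6*w - 27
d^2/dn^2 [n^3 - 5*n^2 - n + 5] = 6*n - 10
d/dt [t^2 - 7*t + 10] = 2*t - 7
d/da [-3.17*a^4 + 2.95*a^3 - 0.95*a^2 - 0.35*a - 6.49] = -12.68*a^3 + 8.85*a^2 - 1.9*a - 0.35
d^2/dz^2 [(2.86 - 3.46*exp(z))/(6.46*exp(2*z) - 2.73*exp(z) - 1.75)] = (-144.391336*exp(4*z) + 416.389636*exp(3*z) - 386.006964*exp(2*z) + 167.174644*exp(z) - 24.2599)*exp(z)/(269.586136*exp(6*z) - 341.781804*exp(5*z) - 74.653698*exp(4*z) + 164.829483*exp(3*z) + 20.223525*exp(2*z) - 25.081875*exp(z) - 5.359375)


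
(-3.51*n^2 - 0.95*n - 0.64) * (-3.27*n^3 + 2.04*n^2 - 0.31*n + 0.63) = 11.4777*n^5 - 4.0539*n^4 + 1.2429*n^3 - 3.2224*n^2 - 0.4001*n - 0.4032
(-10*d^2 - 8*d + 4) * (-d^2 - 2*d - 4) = 10*d^4 + 28*d^3 + 52*d^2 + 24*d - 16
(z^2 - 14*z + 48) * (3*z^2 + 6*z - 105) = 3*z^4 - 36*z^3 - 45*z^2 + 1758*z - 5040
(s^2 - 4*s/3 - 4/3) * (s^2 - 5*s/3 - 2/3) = s^4 - 3*s^3 + 2*s^2/9 + 28*s/9 + 8/9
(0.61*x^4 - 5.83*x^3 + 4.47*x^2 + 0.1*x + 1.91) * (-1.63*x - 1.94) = -0.9943*x^5 + 8.3195*x^4 + 4.0241*x^3 - 8.8348*x^2 - 3.3073*x - 3.7054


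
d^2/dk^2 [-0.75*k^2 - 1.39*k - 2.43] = -1.50000000000000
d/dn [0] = 0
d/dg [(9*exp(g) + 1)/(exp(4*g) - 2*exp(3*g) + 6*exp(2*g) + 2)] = (-2*(9*exp(g) + 1)*(2*exp(2*g) - 3*exp(g) + 6)*exp(g) + 9*exp(4*g) - 18*exp(3*g) + 54*exp(2*g) + 18)*exp(g)/(exp(4*g) - 2*exp(3*g) + 6*exp(2*g) + 2)^2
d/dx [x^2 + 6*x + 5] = 2*x + 6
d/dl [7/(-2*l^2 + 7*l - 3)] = 7*(4*l - 7)/(2*l^2 - 7*l + 3)^2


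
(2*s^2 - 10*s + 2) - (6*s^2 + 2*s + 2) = -4*s^2 - 12*s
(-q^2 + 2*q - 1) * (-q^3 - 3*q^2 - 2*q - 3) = q^5 + q^4 - 3*q^3 + 2*q^2 - 4*q + 3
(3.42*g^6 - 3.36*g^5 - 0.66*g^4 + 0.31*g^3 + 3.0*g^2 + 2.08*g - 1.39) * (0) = 0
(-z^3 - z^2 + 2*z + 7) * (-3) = 3*z^3 + 3*z^2 - 6*z - 21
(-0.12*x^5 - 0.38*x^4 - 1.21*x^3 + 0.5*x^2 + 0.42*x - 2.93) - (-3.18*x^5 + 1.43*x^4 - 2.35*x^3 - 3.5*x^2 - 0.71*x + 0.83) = 3.06*x^5 - 1.81*x^4 + 1.14*x^3 + 4.0*x^2 + 1.13*x - 3.76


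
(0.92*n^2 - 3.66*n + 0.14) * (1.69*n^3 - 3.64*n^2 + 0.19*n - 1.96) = 1.5548*n^5 - 9.5342*n^4 + 13.7338*n^3 - 3.0082*n^2 + 7.2002*n - 0.2744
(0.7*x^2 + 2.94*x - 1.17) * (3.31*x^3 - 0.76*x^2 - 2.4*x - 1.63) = 2.317*x^5 + 9.1994*x^4 - 7.7871*x^3 - 7.3078*x^2 - 1.9842*x + 1.9071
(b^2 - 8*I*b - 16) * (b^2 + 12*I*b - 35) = b^4 + 4*I*b^3 + 45*b^2 + 88*I*b + 560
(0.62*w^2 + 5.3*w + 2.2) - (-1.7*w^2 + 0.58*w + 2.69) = 2.32*w^2 + 4.72*w - 0.49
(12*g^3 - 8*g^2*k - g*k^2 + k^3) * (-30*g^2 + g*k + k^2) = -360*g^5 + 252*g^4*k + 34*g^3*k^2 - 39*g^2*k^3 + k^5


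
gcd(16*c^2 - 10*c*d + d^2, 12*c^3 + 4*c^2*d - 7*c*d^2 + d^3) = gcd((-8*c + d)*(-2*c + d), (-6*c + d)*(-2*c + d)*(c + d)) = 2*c - d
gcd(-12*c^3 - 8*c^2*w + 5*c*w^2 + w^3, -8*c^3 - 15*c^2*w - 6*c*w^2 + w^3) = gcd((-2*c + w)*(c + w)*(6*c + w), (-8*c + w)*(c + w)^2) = c + w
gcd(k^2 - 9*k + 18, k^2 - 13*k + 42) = k - 6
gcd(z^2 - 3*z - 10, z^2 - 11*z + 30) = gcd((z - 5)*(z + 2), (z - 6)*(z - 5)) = z - 5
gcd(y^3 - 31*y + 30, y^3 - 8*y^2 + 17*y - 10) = y^2 - 6*y + 5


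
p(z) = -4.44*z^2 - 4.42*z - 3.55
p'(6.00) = -57.70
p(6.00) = -189.91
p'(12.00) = -110.98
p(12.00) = -695.95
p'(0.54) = -9.22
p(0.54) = -7.23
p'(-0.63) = 1.17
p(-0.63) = -2.53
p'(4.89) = -47.84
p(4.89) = -131.33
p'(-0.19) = -2.73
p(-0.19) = -2.87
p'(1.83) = -20.67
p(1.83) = -26.51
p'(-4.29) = 33.68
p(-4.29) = -66.30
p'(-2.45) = 17.34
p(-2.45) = -19.37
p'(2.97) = -30.79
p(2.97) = -55.84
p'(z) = -8.88*z - 4.42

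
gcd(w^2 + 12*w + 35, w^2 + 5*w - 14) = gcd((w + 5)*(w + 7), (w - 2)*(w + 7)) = w + 7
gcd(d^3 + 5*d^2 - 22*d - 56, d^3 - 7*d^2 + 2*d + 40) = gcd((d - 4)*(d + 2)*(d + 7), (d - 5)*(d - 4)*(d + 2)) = d^2 - 2*d - 8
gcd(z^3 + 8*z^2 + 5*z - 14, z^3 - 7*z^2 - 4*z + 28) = z + 2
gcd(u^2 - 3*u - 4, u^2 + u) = u + 1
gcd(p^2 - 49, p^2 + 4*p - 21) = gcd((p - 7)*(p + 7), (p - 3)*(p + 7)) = p + 7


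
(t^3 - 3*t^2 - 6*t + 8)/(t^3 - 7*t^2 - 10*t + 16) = (t - 4)/(t - 8)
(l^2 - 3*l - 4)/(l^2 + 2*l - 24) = (l + 1)/(l + 6)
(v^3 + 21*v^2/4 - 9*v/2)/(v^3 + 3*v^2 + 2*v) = (4*v^2 + 21*v - 18)/(4*(v^2 + 3*v + 2))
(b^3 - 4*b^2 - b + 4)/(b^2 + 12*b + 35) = (b^3 - 4*b^2 - b + 4)/(b^2 + 12*b + 35)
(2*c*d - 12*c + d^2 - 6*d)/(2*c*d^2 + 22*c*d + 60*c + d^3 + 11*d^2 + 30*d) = (d - 6)/(d^2 + 11*d + 30)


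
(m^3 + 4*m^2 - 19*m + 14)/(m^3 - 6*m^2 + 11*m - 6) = (m + 7)/(m - 3)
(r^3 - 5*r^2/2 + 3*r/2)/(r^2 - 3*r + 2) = r*(2*r - 3)/(2*(r - 2))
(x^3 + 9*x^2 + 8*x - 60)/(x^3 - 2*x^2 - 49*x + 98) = (x^2 + 11*x + 30)/(x^2 - 49)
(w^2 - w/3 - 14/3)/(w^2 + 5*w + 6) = (w - 7/3)/(w + 3)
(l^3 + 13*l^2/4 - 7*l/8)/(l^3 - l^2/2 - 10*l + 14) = l*(4*l - 1)/(4*(l^2 - 4*l + 4))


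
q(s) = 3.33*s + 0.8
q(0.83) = 3.56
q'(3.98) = 3.33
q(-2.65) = -8.02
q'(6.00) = 3.33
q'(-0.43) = 3.33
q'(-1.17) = 3.33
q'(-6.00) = 3.33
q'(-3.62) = 3.33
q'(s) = 3.33000000000000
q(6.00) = 20.78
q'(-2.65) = 3.33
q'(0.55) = 3.33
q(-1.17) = -3.10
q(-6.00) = -19.18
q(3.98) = 14.05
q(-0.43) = -0.63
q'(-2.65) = 3.33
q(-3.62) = -11.25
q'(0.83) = 3.33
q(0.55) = 2.63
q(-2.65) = -8.02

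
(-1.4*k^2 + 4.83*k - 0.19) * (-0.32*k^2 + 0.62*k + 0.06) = 0.448*k^4 - 2.4136*k^3 + 2.9714*k^2 + 0.172*k - 0.0114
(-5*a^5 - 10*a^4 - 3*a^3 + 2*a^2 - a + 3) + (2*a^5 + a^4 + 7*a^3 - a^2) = -3*a^5 - 9*a^4 + 4*a^3 + a^2 - a + 3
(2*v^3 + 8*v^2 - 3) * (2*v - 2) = 4*v^4 + 12*v^3 - 16*v^2 - 6*v + 6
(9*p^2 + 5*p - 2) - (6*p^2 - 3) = 3*p^2 + 5*p + 1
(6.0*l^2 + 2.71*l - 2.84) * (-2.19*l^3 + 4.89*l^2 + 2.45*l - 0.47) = -13.14*l^5 + 23.4051*l^4 + 34.1715*l^3 - 10.0681*l^2 - 8.2317*l + 1.3348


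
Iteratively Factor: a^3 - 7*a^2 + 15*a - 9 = (a - 3)*(a^2 - 4*a + 3) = (a - 3)^2*(a - 1)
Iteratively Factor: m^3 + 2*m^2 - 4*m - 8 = (m + 2)*(m^2 - 4) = (m + 2)^2*(m - 2)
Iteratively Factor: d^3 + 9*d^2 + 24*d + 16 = (d + 4)*(d^2 + 5*d + 4) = (d + 1)*(d + 4)*(d + 4)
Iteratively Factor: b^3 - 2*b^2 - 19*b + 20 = (b - 1)*(b^2 - b - 20) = (b - 5)*(b - 1)*(b + 4)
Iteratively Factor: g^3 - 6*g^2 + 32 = (g - 4)*(g^2 - 2*g - 8) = (g - 4)*(g + 2)*(g - 4)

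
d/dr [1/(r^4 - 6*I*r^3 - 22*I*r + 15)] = 2*(-2*r^3 + 9*I*r^2 + 11*I)/(r^4 - 6*I*r^3 - 22*I*r + 15)^2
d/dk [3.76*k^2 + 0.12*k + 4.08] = 7.52*k + 0.12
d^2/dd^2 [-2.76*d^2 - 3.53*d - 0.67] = -5.52000000000000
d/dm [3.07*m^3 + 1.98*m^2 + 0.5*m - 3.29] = 9.21*m^2 + 3.96*m + 0.5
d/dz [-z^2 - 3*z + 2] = -2*z - 3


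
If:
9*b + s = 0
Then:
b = -s/9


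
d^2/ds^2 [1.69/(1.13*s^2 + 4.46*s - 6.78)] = (-4.315922*s^2 - 17.034524*s + 1.69*(2.26*s + 4.46)*(4.52*s + 8.92) + 25.895532)/(1.13*s^2 + 4.46*s - 6.78)^3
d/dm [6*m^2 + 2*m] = 12*m + 2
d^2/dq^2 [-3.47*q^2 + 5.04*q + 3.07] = -6.94000000000000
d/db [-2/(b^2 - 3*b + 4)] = 2*(2*b - 3)/(b^2 - 3*b + 4)^2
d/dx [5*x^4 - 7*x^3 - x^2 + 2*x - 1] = 20*x^3 - 21*x^2 - 2*x + 2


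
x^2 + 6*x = x*(x + 6)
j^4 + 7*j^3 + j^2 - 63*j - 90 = (j - 3)*(j + 2)*(j + 3)*(j + 5)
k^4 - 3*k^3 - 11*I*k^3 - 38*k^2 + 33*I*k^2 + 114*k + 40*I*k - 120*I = (k - 3)*(k - 5*I)*(k - 4*I)*(k - 2*I)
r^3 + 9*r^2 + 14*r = r*(r + 2)*(r + 7)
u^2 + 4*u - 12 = (u - 2)*(u + 6)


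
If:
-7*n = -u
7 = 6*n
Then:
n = 7/6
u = 49/6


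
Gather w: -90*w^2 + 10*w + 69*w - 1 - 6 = -90*w^2 + 79*w - 7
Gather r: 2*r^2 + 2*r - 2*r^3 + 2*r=-2*r^3 + 2*r^2 + 4*r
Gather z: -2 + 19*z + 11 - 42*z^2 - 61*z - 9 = -42*z^2 - 42*z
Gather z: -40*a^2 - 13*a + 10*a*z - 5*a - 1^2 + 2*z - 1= -40*a^2 - 18*a + z*(10*a + 2) - 2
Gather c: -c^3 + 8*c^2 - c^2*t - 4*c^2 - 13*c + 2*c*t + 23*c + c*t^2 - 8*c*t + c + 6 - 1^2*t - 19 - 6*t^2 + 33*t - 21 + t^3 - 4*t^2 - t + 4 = -c^3 + c^2*(4 - t) + c*(t^2 - 6*t + 11) + t^3 - 10*t^2 + 31*t - 30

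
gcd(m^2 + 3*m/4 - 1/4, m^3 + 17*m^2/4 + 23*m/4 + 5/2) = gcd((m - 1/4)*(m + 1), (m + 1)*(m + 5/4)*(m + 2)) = m + 1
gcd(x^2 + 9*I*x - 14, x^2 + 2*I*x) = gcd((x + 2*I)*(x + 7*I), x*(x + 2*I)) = x + 2*I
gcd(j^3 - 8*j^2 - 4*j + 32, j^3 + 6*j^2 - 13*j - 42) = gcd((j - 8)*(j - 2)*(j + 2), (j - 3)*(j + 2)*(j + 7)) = j + 2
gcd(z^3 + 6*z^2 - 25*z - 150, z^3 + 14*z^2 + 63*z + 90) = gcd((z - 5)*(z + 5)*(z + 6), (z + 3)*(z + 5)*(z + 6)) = z^2 + 11*z + 30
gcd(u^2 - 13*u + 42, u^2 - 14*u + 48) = u - 6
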